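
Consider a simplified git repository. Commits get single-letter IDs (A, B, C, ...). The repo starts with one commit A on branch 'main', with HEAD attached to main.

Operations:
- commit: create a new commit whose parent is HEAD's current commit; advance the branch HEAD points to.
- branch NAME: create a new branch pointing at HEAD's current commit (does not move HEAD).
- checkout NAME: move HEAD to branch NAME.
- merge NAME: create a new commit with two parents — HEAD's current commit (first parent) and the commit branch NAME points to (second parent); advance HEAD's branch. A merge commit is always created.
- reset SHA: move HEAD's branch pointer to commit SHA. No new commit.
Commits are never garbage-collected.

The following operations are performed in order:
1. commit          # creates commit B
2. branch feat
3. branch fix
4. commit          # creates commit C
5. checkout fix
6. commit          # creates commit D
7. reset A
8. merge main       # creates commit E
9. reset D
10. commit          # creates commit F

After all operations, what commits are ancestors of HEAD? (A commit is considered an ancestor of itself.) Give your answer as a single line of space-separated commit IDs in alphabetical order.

Answer: A B D F

Derivation:
After op 1 (commit): HEAD=main@B [main=B]
After op 2 (branch): HEAD=main@B [feat=B main=B]
After op 3 (branch): HEAD=main@B [feat=B fix=B main=B]
After op 4 (commit): HEAD=main@C [feat=B fix=B main=C]
After op 5 (checkout): HEAD=fix@B [feat=B fix=B main=C]
After op 6 (commit): HEAD=fix@D [feat=B fix=D main=C]
After op 7 (reset): HEAD=fix@A [feat=B fix=A main=C]
After op 8 (merge): HEAD=fix@E [feat=B fix=E main=C]
After op 9 (reset): HEAD=fix@D [feat=B fix=D main=C]
After op 10 (commit): HEAD=fix@F [feat=B fix=F main=C]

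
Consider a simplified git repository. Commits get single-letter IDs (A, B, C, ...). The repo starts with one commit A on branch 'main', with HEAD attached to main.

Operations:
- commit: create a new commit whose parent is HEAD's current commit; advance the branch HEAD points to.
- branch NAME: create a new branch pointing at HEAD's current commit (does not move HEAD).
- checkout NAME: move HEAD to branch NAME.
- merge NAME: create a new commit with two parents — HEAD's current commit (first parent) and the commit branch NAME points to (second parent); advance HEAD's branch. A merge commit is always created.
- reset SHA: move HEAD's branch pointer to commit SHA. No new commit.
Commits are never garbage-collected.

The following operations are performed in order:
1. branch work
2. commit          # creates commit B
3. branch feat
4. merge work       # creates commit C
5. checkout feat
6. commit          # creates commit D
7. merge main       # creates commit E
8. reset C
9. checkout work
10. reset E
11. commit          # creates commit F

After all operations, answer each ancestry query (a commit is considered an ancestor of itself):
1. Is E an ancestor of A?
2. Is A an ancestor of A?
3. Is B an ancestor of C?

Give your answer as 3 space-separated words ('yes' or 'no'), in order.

After op 1 (branch): HEAD=main@A [main=A work=A]
After op 2 (commit): HEAD=main@B [main=B work=A]
After op 3 (branch): HEAD=main@B [feat=B main=B work=A]
After op 4 (merge): HEAD=main@C [feat=B main=C work=A]
After op 5 (checkout): HEAD=feat@B [feat=B main=C work=A]
After op 6 (commit): HEAD=feat@D [feat=D main=C work=A]
After op 7 (merge): HEAD=feat@E [feat=E main=C work=A]
After op 8 (reset): HEAD=feat@C [feat=C main=C work=A]
After op 9 (checkout): HEAD=work@A [feat=C main=C work=A]
After op 10 (reset): HEAD=work@E [feat=C main=C work=E]
After op 11 (commit): HEAD=work@F [feat=C main=C work=F]
ancestors(A) = {A}; E in? no
ancestors(A) = {A}; A in? yes
ancestors(C) = {A,B,C}; B in? yes

Answer: no yes yes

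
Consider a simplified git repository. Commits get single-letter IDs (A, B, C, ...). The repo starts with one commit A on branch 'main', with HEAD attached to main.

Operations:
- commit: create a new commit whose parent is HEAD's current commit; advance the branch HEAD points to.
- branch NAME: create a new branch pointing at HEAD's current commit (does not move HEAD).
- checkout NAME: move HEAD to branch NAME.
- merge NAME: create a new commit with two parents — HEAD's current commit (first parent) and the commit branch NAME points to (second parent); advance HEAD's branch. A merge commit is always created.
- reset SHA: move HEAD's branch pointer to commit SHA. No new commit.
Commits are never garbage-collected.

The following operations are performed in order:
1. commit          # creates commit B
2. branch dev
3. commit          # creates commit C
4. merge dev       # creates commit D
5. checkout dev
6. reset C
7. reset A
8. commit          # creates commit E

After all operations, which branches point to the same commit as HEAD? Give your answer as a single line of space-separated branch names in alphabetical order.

After op 1 (commit): HEAD=main@B [main=B]
After op 2 (branch): HEAD=main@B [dev=B main=B]
After op 3 (commit): HEAD=main@C [dev=B main=C]
After op 4 (merge): HEAD=main@D [dev=B main=D]
After op 5 (checkout): HEAD=dev@B [dev=B main=D]
After op 6 (reset): HEAD=dev@C [dev=C main=D]
After op 7 (reset): HEAD=dev@A [dev=A main=D]
After op 8 (commit): HEAD=dev@E [dev=E main=D]

Answer: dev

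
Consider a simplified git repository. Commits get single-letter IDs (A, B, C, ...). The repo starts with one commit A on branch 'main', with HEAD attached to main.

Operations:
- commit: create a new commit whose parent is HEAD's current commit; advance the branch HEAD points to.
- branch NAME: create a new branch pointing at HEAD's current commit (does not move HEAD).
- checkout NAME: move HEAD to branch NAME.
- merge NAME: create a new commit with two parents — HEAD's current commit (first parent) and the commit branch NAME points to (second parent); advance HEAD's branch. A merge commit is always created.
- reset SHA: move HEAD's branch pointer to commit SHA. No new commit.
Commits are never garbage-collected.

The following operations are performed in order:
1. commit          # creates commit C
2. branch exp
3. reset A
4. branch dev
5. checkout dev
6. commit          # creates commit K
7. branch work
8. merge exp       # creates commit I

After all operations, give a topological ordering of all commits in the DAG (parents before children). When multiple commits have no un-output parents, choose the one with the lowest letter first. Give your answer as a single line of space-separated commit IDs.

After op 1 (commit): HEAD=main@C [main=C]
After op 2 (branch): HEAD=main@C [exp=C main=C]
After op 3 (reset): HEAD=main@A [exp=C main=A]
After op 4 (branch): HEAD=main@A [dev=A exp=C main=A]
After op 5 (checkout): HEAD=dev@A [dev=A exp=C main=A]
After op 6 (commit): HEAD=dev@K [dev=K exp=C main=A]
After op 7 (branch): HEAD=dev@K [dev=K exp=C main=A work=K]
After op 8 (merge): HEAD=dev@I [dev=I exp=C main=A work=K]
commit A: parents=[]
commit C: parents=['A']
commit I: parents=['K', 'C']
commit K: parents=['A']

Answer: A C K I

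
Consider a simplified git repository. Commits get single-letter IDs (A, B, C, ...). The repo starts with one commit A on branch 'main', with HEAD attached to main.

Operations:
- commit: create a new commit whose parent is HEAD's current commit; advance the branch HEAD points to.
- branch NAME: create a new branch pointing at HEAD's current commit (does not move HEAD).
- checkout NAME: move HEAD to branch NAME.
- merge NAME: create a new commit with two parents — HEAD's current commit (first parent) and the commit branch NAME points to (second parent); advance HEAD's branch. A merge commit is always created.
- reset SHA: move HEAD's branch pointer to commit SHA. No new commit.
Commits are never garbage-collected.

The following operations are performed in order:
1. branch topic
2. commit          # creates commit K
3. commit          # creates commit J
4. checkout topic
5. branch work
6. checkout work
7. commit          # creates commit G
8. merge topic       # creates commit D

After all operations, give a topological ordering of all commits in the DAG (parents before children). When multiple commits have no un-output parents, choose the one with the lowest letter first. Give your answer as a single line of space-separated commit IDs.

After op 1 (branch): HEAD=main@A [main=A topic=A]
After op 2 (commit): HEAD=main@K [main=K topic=A]
After op 3 (commit): HEAD=main@J [main=J topic=A]
After op 4 (checkout): HEAD=topic@A [main=J topic=A]
After op 5 (branch): HEAD=topic@A [main=J topic=A work=A]
After op 6 (checkout): HEAD=work@A [main=J topic=A work=A]
After op 7 (commit): HEAD=work@G [main=J topic=A work=G]
After op 8 (merge): HEAD=work@D [main=J topic=A work=D]
commit A: parents=[]
commit D: parents=['G', 'A']
commit G: parents=['A']
commit J: parents=['K']
commit K: parents=['A']

Answer: A G D K J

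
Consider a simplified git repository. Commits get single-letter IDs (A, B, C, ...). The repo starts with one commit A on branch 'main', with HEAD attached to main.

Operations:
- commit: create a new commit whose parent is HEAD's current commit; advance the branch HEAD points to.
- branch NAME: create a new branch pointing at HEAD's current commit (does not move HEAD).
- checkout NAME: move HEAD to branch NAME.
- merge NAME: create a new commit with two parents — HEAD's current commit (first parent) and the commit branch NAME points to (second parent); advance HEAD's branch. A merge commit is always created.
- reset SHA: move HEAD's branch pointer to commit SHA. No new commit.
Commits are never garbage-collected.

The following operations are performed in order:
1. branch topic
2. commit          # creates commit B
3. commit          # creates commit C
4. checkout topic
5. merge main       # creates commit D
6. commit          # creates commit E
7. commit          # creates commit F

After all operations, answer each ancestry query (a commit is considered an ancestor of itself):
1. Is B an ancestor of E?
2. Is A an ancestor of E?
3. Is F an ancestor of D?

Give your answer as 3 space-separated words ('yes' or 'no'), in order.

After op 1 (branch): HEAD=main@A [main=A topic=A]
After op 2 (commit): HEAD=main@B [main=B topic=A]
After op 3 (commit): HEAD=main@C [main=C topic=A]
After op 4 (checkout): HEAD=topic@A [main=C topic=A]
After op 5 (merge): HEAD=topic@D [main=C topic=D]
After op 6 (commit): HEAD=topic@E [main=C topic=E]
After op 7 (commit): HEAD=topic@F [main=C topic=F]
ancestors(E) = {A,B,C,D,E}; B in? yes
ancestors(E) = {A,B,C,D,E}; A in? yes
ancestors(D) = {A,B,C,D}; F in? no

Answer: yes yes no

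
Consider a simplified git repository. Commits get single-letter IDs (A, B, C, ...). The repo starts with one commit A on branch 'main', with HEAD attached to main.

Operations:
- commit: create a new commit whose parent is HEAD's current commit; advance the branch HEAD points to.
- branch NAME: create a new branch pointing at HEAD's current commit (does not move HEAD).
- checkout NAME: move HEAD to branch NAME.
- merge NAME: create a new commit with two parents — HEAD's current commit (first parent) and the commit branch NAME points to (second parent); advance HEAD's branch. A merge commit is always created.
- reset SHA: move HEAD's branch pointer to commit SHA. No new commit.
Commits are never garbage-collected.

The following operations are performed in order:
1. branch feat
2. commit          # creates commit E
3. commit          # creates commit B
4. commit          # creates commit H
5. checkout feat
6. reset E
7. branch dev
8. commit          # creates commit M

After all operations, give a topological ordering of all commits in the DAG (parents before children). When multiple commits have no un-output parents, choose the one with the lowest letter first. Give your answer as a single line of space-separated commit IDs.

After op 1 (branch): HEAD=main@A [feat=A main=A]
After op 2 (commit): HEAD=main@E [feat=A main=E]
After op 3 (commit): HEAD=main@B [feat=A main=B]
After op 4 (commit): HEAD=main@H [feat=A main=H]
After op 5 (checkout): HEAD=feat@A [feat=A main=H]
After op 6 (reset): HEAD=feat@E [feat=E main=H]
After op 7 (branch): HEAD=feat@E [dev=E feat=E main=H]
After op 8 (commit): HEAD=feat@M [dev=E feat=M main=H]
commit A: parents=[]
commit B: parents=['E']
commit E: parents=['A']
commit H: parents=['B']
commit M: parents=['E']

Answer: A E B H M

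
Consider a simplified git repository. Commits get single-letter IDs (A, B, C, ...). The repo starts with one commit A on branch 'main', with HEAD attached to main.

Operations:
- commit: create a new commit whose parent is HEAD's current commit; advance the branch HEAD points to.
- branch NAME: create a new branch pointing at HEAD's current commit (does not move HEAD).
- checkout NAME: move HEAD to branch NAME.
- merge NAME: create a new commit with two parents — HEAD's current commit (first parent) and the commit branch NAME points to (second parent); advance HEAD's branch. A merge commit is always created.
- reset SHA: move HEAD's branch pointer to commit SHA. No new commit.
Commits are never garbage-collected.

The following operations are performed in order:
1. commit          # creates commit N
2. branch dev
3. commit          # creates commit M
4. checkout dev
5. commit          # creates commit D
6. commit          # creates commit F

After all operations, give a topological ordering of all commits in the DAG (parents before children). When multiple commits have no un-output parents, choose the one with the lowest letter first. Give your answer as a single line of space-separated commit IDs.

Answer: A N D F M

Derivation:
After op 1 (commit): HEAD=main@N [main=N]
After op 2 (branch): HEAD=main@N [dev=N main=N]
After op 3 (commit): HEAD=main@M [dev=N main=M]
After op 4 (checkout): HEAD=dev@N [dev=N main=M]
After op 5 (commit): HEAD=dev@D [dev=D main=M]
After op 6 (commit): HEAD=dev@F [dev=F main=M]
commit A: parents=[]
commit D: parents=['N']
commit F: parents=['D']
commit M: parents=['N']
commit N: parents=['A']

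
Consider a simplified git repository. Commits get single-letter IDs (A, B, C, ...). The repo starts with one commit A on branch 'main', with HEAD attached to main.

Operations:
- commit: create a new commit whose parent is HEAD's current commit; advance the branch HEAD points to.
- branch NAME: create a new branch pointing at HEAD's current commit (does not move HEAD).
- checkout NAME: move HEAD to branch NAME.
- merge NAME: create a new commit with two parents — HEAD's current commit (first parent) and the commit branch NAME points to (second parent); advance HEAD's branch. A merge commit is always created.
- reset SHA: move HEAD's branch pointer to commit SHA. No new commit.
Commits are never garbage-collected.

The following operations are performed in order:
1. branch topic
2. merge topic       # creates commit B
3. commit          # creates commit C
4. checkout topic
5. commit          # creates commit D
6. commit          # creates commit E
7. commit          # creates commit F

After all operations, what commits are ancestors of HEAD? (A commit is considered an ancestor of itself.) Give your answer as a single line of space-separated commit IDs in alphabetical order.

After op 1 (branch): HEAD=main@A [main=A topic=A]
After op 2 (merge): HEAD=main@B [main=B topic=A]
After op 3 (commit): HEAD=main@C [main=C topic=A]
After op 4 (checkout): HEAD=topic@A [main=C topic=A]
After op 5 (commit): HEAD=topic@D [main=C topic=D]
After op 6 (commit): HEAD=topic@E [main=C topic=E]
After op 7 (commit): HEAD=topic@F [main=C topic=F]

Answer: A D E F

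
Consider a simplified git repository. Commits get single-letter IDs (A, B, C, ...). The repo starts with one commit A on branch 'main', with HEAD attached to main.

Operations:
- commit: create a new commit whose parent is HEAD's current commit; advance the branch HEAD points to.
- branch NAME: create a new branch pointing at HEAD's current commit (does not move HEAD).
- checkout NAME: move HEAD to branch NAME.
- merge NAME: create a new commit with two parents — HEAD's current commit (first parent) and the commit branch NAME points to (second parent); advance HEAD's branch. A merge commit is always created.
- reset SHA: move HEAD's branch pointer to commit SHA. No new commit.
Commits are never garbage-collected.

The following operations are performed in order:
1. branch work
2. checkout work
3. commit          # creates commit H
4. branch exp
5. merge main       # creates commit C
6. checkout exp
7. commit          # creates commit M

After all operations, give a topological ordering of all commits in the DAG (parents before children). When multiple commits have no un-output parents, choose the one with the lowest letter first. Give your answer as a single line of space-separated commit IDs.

After op 1 (branch): HEAD=main@A [main=A work=A]
After op 2 (checkout): HEAD=work@A [main=A work=A]
After op 3 (commit): HEAD=work@H [main=A work=H]
After op 4 (branch): HEAD=work@H [exp=H main=A work=H]
After op 5 (merge): HEAD=work@C [exp=H main=A work=C]
After op 6 (checkout): HEAD=exp@H [exp=H main=A work=C]
After op 7 (commit): HEAD=exp@M [exp=M main=A work=C]
commit A: parents=[]
commit C: parents=['H', 'A']
commit H: parents=['A']
commit M: parents=['H']

Answer: A H C M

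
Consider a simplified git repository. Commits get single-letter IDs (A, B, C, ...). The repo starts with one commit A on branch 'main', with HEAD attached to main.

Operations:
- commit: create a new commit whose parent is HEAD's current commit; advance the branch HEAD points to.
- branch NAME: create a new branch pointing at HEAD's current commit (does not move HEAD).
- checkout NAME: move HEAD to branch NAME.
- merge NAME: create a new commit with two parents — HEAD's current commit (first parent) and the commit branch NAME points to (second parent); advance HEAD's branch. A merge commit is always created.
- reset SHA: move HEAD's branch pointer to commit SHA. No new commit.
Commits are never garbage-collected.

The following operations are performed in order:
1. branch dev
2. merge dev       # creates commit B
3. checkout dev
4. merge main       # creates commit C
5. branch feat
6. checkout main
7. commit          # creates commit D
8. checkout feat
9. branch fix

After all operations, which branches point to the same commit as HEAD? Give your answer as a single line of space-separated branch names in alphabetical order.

Answer: dev feat fix

Derivation:
After op 1 (branch): HEAD=main@A [dev=A main=A]
After op 2 (merge): HEAD=main@B [dev=A main=B]
After op 3 (checkout): HEAD=dev@A [dev=A main=B]
After op 4 (merge): HEAD=dev@C [dev=C main=B]
After op 5 (branch): HEAD=dev@C [dev=C feat=C main=B]
After op 6 (checkout): HEAD=main@B [dev=C feat=C main=B]
After op 7 (commit): HEAD=main@D [dev=C feat=C main=D]
After op 8 (checkout): HEAD=feat@C [dev=C feat=C main=D]
After op 9 (branch): HEAD=feat@C [dev=C feat=C fix=C main=D]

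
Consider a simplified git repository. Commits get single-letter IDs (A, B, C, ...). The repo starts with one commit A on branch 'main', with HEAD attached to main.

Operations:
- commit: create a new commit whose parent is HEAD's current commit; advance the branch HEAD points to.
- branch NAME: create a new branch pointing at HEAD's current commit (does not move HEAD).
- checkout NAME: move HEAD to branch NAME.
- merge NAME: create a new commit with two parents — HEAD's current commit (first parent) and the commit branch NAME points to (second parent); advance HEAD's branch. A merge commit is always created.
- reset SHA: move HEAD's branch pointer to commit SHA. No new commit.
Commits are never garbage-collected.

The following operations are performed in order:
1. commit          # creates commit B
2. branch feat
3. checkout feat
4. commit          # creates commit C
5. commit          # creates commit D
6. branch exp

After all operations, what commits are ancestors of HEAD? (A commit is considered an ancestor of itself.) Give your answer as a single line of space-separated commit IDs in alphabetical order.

Answer: A B C D

Derivation:
After op 1 (commit): HEAD=main@B [main=B]
After op 2 (branch): HEAD=main@B [feat=B main=B]
After op 3 (checkout): HEAD=feat@B [feat=B main=B]
After op 4 (commit): HEAD=feat@C [feat=C main=B]
After op 5 (commit): HEAD=feat@D [feat=D main=B]
After op 6 (branch): HEAD=feat@D [exp=D feat=D main=B]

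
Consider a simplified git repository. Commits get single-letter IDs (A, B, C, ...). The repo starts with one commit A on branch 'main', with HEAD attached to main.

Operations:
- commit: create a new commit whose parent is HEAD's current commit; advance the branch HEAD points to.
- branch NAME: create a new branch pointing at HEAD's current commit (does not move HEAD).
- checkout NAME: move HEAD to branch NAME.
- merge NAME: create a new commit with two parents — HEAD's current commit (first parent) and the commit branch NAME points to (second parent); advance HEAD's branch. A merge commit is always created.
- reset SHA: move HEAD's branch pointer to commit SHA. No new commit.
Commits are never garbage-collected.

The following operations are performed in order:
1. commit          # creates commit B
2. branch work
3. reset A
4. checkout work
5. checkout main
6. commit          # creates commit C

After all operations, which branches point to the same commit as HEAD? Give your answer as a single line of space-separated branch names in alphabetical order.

Answer: main

Derivation:
After op 1 (commit): HEAD=main@B [main=B]
After op 2 (branch): HEAD=main@B [main=B work=B]
After op 3 (reset): HEAD=main@A [main=A work=B]
After op 4 (checkout): HEAD=work@B [main=A work=B]
After op 5 (checkout): HEAD=main@A [main=A work=B]
After op 6 (commit): HEAD=main@C [main=C work=B]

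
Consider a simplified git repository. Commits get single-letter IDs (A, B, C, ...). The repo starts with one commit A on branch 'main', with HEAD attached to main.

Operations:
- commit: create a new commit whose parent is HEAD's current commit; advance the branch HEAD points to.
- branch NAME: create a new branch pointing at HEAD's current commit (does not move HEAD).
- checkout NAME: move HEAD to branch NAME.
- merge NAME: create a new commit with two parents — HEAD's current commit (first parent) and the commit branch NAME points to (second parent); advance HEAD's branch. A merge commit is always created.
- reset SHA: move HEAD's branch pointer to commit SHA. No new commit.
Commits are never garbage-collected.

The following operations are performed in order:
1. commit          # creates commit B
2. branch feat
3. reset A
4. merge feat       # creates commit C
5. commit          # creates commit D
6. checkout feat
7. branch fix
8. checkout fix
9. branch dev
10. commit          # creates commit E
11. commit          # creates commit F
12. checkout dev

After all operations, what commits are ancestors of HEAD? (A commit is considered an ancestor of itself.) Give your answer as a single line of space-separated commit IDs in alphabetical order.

After op 1 (commit): HEAD=main@B [main=B]
After op 2 (branch): HEAD=main@B [feat=B main=B]
After op 3 (reset): HEAD=main@A [feat=B main=A]
After op 4 (merge): HEAD=main@C [feat=B main=C]
After op 5 (commit): HEAD=main@D [feat=B main=D]
After op 6 (checkout): HEAD=feat@B [feat=B main=D]
After op 7 (branch): HEAD=feat@B [feat=B fix=B main=D]
After op 8 (checkout): HEAD=fix@B [feat=B fix=B main=D]
After op 9 (branch): HEAD=fix@B [dev=B feat=B fix=B main=D]
After op 10 (commit): HEAD=fix@E [dev=B feat=B fix=E main=D]
After op 11 (commit): HEAD=fix@F [dev=B feat=B fix=F main=D]
After op 12 (checkout): HEAD=dev@B [dev=B feat=B fix=F main=D]

Answer: A B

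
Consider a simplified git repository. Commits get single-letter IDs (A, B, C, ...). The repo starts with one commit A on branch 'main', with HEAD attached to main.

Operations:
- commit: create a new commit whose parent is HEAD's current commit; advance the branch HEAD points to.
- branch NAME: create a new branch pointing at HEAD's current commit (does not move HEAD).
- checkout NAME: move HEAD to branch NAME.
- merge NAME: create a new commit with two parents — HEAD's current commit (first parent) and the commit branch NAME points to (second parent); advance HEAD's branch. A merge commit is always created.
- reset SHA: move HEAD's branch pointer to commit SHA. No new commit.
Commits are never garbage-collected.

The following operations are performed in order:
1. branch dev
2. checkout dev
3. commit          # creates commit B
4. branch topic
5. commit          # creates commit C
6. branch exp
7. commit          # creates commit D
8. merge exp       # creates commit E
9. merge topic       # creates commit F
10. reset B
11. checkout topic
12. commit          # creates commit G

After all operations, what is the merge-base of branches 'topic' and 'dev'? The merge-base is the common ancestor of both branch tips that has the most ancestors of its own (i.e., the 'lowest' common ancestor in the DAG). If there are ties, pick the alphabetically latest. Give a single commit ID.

Answer: B

Derivation:
After op 1 (branch): HEAD=main@A [dev=A main=A]
After op 2 (checkout): HEAD=dev@A [dev=A main=A]
After op 3 (commit): HEAD=dev@B [dev=B main=A]
After op 4 (branch): HEAD=dev@B [dev=B main=A topic=B]
After op 5 (commit): HEAD=dev@C [dev=C main=A topic=B]
After op 6 (branch): HEAD=dev@C [dev=C exp=C main=A topic=B]
After op 7 (commit): HEAD=dev@D [dev=D exp=C main=A topic=B]
After op 8 (merge): HEAD=dev@E [dev=E exp=C main=A topic=B]
After op 9 (merge): HEAD=dev@F [dev=F exp=C main=A topic=B]
After op 10 (reset): HEAD=dev@B [dev=B exp=C main=A topic=B]
After op 11 (checkout): HEAD=topic@B [dev=B exp=C main=A topic=B]
After op 12 (commit): HEAD=topic@G [dev=B exp=C main=A topic=G]
ancestors(topic=G): ['A', 'B', 'G']
ancestors(dev=B): ['A', 'B']
common: ['A', 'B']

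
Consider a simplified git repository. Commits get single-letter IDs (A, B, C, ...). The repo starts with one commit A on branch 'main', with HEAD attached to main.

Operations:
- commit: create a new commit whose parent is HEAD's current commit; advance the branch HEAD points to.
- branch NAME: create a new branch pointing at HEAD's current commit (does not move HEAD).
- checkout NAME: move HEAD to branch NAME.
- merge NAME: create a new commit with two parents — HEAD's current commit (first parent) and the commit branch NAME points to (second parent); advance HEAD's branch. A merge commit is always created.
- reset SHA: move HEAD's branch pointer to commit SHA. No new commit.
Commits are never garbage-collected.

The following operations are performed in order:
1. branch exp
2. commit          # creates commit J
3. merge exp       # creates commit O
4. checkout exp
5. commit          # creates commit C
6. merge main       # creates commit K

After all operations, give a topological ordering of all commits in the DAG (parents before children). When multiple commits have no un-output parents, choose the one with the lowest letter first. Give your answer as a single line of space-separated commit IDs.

After op 1 (branch): HEAD=main@A [exp=A main=A]
After op 2 (commit): HEAD=main@J [exp=A main=J]
After op 3 (merge): HEAD=main@O [exp=A main=O]
After op 4 (checkout): HEAD=exp@A [exp=A main=O]
After op 5 (commit): HEAD=exp@C [exp=C main=O]
After op 6 (merge): HEAD=exp@K [exp=K main=O]
commit A: parents=[]
commit C: parents=['A']
commit J: parents=['A']
commit K: parents=['C', 'O']
commit O: parents=['J', 'A']

Answer: A C J O K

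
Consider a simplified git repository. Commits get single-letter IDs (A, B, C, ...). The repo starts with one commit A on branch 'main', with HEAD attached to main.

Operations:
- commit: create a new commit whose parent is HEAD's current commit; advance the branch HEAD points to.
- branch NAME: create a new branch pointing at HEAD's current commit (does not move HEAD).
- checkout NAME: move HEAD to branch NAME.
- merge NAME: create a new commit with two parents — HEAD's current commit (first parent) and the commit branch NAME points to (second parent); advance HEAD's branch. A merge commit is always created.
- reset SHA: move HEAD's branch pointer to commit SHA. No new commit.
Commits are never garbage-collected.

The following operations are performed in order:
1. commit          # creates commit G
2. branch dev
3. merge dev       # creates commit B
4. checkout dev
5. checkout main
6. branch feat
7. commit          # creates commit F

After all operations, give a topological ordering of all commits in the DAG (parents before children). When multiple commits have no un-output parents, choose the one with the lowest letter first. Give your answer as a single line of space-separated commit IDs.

After op 1 (commit): HEAD=main@G [main=G]
After op 2 (branch): HEAD=main@G [dev=G main=G]
After op 3 (merge): HEAD=main@B [dev=G main=B]
After op 4 (checkout): HEAD=dev@G [dev=G main=B]
After op 5 (checkout): HEAD=main@B [dev=G main=B]
After op 6 (branch): HEAD=main@B [dev=G feat=B main=B]
After op 7 (commit): HEAD=main@F [dev=G feat=B main=F]
commit A: parents=[]
commit B: parents=['G', 'G']
commit F: parents=['B']
commit G: parents=['A']

Answer: A G B F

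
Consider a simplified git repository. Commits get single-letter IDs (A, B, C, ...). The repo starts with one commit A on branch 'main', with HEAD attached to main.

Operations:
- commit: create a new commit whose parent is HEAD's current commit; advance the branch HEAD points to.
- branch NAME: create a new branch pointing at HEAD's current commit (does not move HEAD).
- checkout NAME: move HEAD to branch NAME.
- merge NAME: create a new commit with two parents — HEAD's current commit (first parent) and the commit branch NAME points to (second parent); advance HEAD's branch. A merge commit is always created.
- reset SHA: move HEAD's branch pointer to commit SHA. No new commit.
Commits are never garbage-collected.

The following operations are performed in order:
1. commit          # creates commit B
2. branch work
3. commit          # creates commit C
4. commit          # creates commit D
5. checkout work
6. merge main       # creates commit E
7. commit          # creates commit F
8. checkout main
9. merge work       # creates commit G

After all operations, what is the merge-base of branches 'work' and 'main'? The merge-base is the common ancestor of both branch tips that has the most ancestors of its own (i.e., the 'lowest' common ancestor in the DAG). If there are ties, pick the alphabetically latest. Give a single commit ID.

Answer: F

Derivation:
After op 1 (commit): HEAD=main@B [main=B]
After op 2 (branch): HEAD=main@B [main=B work=B]
After op 3 (commit): HEAD=main@C [main=C work=B]
After op 4 (commit): HEAD=main@D [main=D work=B]
After op 5 (checkout): HEAD=work@B [main=D work=B]
After op 6 (merge): HEAD=work@E [main=D work=E]
After op 7 (commit): HEAD=work@F [main=D work=F]
After op 8 (checkout): HEAD=main@D [main=D work=F]
After op 9 (merge): HEAD=main@G [main=G work=F]
ancestors(work=F): ['A', 'B', 'C', 'D', 'E', 'F']
ancestors(main=G): ['A', 'B', 'C', 'D', 'E', 'F', 'G']
common: ['A', 'B', 'C', 'D', 'E', 'F']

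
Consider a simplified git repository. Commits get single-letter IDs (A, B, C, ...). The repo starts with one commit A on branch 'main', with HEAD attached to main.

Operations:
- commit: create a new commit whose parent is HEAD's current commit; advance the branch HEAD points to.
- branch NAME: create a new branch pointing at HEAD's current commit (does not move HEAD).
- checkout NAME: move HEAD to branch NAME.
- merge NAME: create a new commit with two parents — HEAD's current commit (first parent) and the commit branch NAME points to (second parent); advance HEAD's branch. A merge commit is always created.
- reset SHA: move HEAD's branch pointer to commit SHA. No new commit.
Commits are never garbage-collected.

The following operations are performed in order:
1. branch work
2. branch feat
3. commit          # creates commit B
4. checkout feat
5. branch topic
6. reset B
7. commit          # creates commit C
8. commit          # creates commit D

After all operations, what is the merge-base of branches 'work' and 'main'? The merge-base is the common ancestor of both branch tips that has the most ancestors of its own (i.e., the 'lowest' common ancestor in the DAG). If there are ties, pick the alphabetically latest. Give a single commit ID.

After op 1 (branch): HEAD=main@A [main=A work=A]
After op 2 (branch): HEAD=main@A [feat=A main=A work=A]
After op 3 (commit): HEAD=main@B [feat=A main=B work=A]
After op 4 (checkout): HEAD=feat@A [feat=A main=B work=A]
After op 5 (branch): HEAD=feat@A [feat=A main=B topic=A work=A]
After op 6 (reset): HEAD=feat@B [feat=B main=B topic=A work=A]
After op 7 (commit): HEAD=feat@C [feat=C main=B topic=A work=A]
After op 8 (commit): HEAD=feat@D [feat=D main=B topic=A work=A]
ancestors(work=A): ['A']
ancestors(main=B): ['A', 'B']
common: ['A']

Answer: A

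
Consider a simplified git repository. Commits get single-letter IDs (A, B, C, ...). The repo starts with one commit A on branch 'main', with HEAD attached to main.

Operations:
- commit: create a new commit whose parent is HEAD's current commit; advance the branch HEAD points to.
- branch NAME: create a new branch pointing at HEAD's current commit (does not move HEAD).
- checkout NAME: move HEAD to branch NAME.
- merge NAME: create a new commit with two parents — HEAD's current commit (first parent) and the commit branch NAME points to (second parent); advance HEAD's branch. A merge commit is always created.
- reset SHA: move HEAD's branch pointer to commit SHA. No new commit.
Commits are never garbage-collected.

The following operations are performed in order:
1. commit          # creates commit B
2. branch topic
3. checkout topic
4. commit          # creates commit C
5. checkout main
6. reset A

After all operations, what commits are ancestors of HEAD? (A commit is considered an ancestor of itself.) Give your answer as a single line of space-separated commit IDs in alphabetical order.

Answer: A

Derivation:
After op 1 (commit): HEAD=main@B [main=B]
After op 2 (branch): HEAD=main@B [main=B topic=B]
After op 3 (checkout): HEAD=topic@B [main=B topic=B]
After op 4 (commit): HEAD=topic@C [main=B topic=C]
After op 5 (checkout): HEAD=main@B [main=B topic=C]
After op 6 (reset): HEAD=main@A [main=A topic=C]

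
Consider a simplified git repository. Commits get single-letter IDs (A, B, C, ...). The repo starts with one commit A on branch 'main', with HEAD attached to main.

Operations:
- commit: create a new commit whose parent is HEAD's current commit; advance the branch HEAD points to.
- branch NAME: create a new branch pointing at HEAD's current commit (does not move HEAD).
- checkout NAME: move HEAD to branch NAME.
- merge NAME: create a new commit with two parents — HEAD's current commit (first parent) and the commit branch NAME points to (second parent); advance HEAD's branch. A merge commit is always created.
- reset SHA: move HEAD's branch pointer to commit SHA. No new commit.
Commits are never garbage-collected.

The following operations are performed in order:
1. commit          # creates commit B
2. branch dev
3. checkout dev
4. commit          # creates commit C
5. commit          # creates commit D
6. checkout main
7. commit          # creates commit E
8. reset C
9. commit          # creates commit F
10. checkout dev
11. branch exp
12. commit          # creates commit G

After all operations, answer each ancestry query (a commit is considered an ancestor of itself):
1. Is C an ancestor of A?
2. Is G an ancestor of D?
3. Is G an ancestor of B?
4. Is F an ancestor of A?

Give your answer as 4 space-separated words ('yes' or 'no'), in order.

Answer: no no no no

Derivation:
After op 1 (commit): HEAD=main@B [main=B]
After op 2 (branch): HEAD=main@B [dev=B main=B]
After op 3 (checkout): HEAD=dev@B [dev=B main=B]
After op 4 (commit): HEAD=dev@C [dev=C main=B]
After op 5 (commit): HEAD=dev@D [dev=D main=B]
After op 6 (checkout): HEAD=main@B [dev=D main=B]
After op 7 (commit): HEAD=main@E [dev=D main=E]
After op 8 (reset): HEAD=main@C [dev=D main=C]
After op 9 (commit): HEAD=main@F [dev=D main=F]
After op 10 (checkout): HEAD=dev@D [dev=D main=F]
After op 11 (branch): HEAD=dev@D [dev=D exp=D main=F]
After op 12 (commit): HEAD=dev@G [dev=G exp=D main=F]
ancestors(A) = {A}; C in? no
ancestors(D) = {A,B,C,D}; G in? no
ancestors(B) = {A,B}; G in? no
ancestors(A) = {A}; F in? no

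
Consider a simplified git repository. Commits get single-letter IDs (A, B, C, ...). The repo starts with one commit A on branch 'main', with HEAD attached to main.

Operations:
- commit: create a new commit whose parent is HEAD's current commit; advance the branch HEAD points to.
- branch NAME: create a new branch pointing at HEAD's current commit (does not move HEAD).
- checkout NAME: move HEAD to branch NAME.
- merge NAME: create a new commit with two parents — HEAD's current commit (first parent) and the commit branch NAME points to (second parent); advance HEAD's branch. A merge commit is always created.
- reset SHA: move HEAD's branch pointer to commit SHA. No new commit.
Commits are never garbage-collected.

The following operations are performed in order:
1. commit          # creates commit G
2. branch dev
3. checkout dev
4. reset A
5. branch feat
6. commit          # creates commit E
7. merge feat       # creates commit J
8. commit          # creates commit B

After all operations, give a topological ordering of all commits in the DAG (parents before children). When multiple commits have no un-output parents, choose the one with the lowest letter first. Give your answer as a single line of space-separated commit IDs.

After op 1 (commit): HEAD=main@G [main=G]
After op 2 (branch): HEAD=main@G [dev=G main=G]
After op 3 (checkout): HEAD=dev@G [dev=G main=G]
After op 4 (reset): HEAD=dev@A [dev=A main=G]
After op 5 (branch): HEAD=dev@A [dev=A feat=A main=G]
After op 6 (commit): HEAD=dev@E [dev=E feat=A main=G]
After op 7 (merge): HEAD=dev@J [dev=J feat=A main=G]
After op 8 (commit): HEAD=dev@B [dev=B feat=A main=G]
commit A: parents=[]
commit B: parents=['J']
commit E: parents=['A']
commit G: parents=['A']
commit J: parents=['E', 'A']

Answer: A E G J B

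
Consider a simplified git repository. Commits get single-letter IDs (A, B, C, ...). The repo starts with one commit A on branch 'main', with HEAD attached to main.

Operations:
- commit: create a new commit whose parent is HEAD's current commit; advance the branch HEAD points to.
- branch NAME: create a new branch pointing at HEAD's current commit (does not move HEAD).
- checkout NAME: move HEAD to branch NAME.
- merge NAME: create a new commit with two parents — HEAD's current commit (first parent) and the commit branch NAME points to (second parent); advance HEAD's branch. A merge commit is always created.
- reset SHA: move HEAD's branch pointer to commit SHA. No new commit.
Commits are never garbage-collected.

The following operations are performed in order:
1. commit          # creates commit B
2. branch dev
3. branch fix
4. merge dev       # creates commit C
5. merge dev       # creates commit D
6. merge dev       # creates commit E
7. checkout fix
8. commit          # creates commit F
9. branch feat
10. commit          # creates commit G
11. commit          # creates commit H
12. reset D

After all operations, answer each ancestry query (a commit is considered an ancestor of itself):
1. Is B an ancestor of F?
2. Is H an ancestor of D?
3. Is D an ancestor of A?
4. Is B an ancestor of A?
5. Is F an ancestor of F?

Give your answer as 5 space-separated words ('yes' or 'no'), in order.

After op 1 (commit): HEAD=main@B [main=B]
After op 2 (branch): HEAD=main@B [dev=B main=B]
After op 3 (branch): HEAD=main@B [dev=B fix=B main=B]
After op 4 (merge): HEAD=main@C [dev=B fix=B main=C]
After op 5 (merge): HEAD=main@D [dev=B fix=B main=D]
After op 6 (merge): HEAD=main@E [dev=B fix=B main=E]
After op 7 (checkout): HEAD=fix@B [dev=B fix=B main=E]
After op 8 (commit): HEAD=fix@F [dev=B fix=F main=E]
After op 9 (branch): HEAD=fix@F [dev=B feat=F fix=F main=E]
After op 10 (commit): HEAD=fix@G [dev=B feat=F fix=G main=E]
After op 11 (commit): HEAD=fix@H [dev=B feat=F fix=H main=E]
After op 12 (reset): HEAD=fix@D [dev=B feat=F fix=D main=E]
ancestors(F) = {A,B,F}; B in? yes
ancestors(D) = {A,B,C,D}; H in? no
ancestors(A) = {A}; D in? no
ancestors(A) = {A}; B in? no
ancestors(F) = {A,B,F}; F in? yes

Answer: yes no no no yes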